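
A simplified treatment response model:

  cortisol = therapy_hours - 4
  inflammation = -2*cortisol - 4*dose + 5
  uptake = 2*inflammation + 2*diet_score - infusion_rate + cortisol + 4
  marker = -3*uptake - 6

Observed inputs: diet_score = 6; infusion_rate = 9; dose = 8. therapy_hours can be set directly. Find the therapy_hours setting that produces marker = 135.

Substituting into the inflammation equation gives inflammation = -2*therapy_hours - 19.
Substituting into the uptake equation gives uptake = -3*therapy_hours - 35.
marker becomes 9*therapy_hours + 99.
Solve 9*therapy_hours + 99 = 135: therapy_hours = (135 - 99) / 9 = 4.

therapy_hours = 4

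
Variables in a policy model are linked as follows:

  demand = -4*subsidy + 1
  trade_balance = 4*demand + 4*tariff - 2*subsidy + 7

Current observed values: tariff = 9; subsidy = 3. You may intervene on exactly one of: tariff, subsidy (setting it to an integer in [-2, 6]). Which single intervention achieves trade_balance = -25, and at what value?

Intervening on tariff: trade_balance = 4*tariff - 43. Reaching -25 requires tariff = 9/2, not an integer.
Intervening on subsidy: with other inputs at their observed values, trade_balance = -18*subsidy + 47. Solving for -25 gives subsidy = 4, within [-2, 6].

set subsidy = 4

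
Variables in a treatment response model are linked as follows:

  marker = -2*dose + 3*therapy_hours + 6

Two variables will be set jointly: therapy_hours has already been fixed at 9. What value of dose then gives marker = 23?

dose = 5

With therapy_hours held at 9:
Substituting into the marker equation gives marker = -2*dose + 33.
Solve -2*dose + 33 = 23: dose = (23 - 33) / -2 = 5.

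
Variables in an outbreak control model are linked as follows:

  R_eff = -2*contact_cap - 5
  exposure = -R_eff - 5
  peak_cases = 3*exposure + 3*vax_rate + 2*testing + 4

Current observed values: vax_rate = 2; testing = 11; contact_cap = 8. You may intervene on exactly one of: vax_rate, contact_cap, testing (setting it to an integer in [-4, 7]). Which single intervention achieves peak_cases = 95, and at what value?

Intervening on vax_rate: with other inputs at their observed values, peak_cases = 3*vax_rate + 74. Solving for 95 gives vax_rate = 7, within [-4, 7].
Intervening on contact_cap: peak_cases = 6*contact_cap + 32. Reaching 95 requires contact_cap = 21/2, not an integer.
Intervening on testing: peak_cases = 2*testing + 58. Reaching 95 requires testing = 37/2, not an integer.

set vax_rate = 7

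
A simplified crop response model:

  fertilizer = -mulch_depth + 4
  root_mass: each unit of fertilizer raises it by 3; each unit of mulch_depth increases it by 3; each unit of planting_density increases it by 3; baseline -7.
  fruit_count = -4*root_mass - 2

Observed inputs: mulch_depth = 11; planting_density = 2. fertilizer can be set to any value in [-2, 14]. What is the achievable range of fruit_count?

Intervening on fertilizer fixes its value directly, overriding its dependence on mulch_depth.
Substituting into the root_mass equation gives root_mass = 3*fertilizer + 32.
fruit_count becomes -12*fertilizer - 130.
Linear in fertilizer, so extremes are at the endpoints: fertilizer = -2 gives fruit_count = -106; fertilizer = 14 gives fruit_count = -298.

-298 to -106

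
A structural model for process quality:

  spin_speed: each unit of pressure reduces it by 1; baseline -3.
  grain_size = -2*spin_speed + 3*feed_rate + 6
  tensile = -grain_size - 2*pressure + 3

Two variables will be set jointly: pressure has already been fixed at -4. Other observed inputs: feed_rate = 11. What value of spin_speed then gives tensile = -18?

spin_speed = 5

With pressure held at -4:
Intervening on spin_speed fixes its value directly, overriding its dependence on pressure.
Substituting into the grain_size equation gives grain_size = -2*spin_speed + 39.
Substituting into the tensile equation gives tensile = 2*spin_speed - 28.
Solve 2*spin_speed - 28 = -18: spin_speed = (-18 + 28) / 2 = 5.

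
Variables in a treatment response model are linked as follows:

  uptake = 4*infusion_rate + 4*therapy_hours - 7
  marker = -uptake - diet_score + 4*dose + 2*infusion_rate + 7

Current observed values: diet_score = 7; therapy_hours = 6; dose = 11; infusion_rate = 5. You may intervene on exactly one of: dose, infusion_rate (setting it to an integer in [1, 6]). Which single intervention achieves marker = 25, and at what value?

set infusion_rate = 1

Intervening on dose: marker = 4*dose - 27. Reaching 25 requires dose = 13, outside [1, 6].
Intervening on infusion_rate: with other inputs at their observed values, marker = -2*infusion_rate + 27. Solving for 25 gives infusion_rate = 1, within [1, 6].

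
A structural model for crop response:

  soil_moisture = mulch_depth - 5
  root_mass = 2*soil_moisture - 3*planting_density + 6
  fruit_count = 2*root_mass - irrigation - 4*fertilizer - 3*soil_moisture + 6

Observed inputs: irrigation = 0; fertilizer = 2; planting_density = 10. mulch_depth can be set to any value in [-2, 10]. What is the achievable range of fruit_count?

-57 to -45

Substituting into the root_mass equation gives root_mass = 2*mulch_depth - 34.
So fruit_count = mulch_depth - 55.
Linear in mulch_depth, so extremes are at the endpoints: mulch_depth = -2 gives fruit_count = -57; mulch_depth = 10 gives fruit_count = -45.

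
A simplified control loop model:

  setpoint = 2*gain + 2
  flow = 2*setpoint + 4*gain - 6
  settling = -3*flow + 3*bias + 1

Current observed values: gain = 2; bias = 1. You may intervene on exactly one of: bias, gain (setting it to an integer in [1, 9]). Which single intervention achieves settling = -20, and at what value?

set bias = 7

Intervening on bias: with other inputs at their observed values, settling = 3*bias - 41. Solving for -20 gives bias = 7, within [1, 9].
Intervening on gain: settling = -24*gain + 10. Reaching -20 requires gain = 5/4, not an integer.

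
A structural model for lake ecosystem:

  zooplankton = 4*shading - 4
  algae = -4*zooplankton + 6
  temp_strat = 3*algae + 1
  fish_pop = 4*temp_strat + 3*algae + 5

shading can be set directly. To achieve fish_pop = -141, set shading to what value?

Substituting into the algae equation gives algae = -16*shading + 22.
Substituting into the temp_strat equation gives temp_strat = -48*shading + 67.
fish_pop becomes -240*shading + 339.
Solve -240*shading + 339 = -141: shading = (-141 - 339) / -240 = 2.

shading = 2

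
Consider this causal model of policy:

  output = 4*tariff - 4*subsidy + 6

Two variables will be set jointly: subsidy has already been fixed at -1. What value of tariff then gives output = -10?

tariff = -5

With subsidy held at -1:
Substituting into the output equation gives output = 4*tariff + 10.
Solve 4*tariff + 10 = -10: tariff = (-10 - 10) / 4 = -5.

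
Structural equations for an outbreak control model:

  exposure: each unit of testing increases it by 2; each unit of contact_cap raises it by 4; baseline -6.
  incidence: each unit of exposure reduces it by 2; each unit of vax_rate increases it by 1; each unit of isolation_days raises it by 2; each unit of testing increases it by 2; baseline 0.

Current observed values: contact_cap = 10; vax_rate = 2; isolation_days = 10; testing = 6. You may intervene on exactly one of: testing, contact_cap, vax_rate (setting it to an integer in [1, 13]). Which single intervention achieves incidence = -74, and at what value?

Intervening on testing: incidence = -2*testing - 46. Reaching -74 requires testing = 14, outside [1, 13].
Intervening on contact_cap: with other inputs at their observed values, incidence = -8*contact_cap + 22. Solving for -74 gives contact_cap = 12, within [1, 13].
Intervening on vax_rate: incidence = vax_rate - 60. Reaching -74 requires vax_rate = -14, outside [1, 13].

set contact_cap = 12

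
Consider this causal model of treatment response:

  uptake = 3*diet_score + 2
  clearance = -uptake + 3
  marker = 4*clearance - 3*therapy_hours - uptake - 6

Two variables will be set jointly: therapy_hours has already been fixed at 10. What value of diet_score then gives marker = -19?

With therapy_hours held at 10:
Substituting into the clearance equation gives clearance = -3*diet_score + 1.
This gives marker = -15*diet_score - 34.
Solve -15*diet_score - 34 = -19: diet_score = (-19 + 34) / -15 = -1.

diet_score = -1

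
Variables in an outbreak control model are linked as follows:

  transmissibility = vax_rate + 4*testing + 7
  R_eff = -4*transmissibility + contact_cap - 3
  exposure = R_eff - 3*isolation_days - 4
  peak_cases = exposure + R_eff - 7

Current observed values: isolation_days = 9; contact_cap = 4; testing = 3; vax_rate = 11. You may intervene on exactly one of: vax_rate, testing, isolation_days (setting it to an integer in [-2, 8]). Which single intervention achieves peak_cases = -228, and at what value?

set vax_rate = 5

Intervening on vax_rate: with other inputs at their observed values, peak_cases = -8*vax_rate - 188. Solving for -228 gives vax_rate = 5, within [-2, 8].
Intervening on testing: peak_cases = -32*testing - 180. Reaching -228 requires testing = 3/2, not an integer.
Intervening on isolation_days: peak_cases = -3*isolation_days - 249. Reaching -228 requires isolation_days = -7, outside [-2, 8].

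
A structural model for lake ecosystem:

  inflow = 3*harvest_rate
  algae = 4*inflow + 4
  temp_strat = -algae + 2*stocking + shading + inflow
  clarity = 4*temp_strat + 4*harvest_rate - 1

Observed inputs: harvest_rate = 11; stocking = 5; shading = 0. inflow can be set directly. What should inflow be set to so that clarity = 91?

inflow = -2

Intervening on inflow fixes its value directly, overriding its dependence on harvest_rate.
Substituting into the temp_strat equation gives temp_strat = -3*inflow + 6.
Substituting into the clarity equation gives clarity = -12*inflow + 67.
Solve -12*inflow + 67 = 91: inflow = (91 - 67) / -12 = -2.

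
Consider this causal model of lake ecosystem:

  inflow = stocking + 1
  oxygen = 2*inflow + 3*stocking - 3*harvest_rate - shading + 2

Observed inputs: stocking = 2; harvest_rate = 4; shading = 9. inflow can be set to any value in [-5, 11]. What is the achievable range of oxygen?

-23 to 9

Intervening on inflow fixes its value directly, overriding its dependence on stocking.
Substituting into the oxygen equation gives oxygen = 2*inflow - 13.
Linear in inflow, so extremes are at the endpoints: inflow = -5 gives oxygen = -23; inflow = 11 gives oxygen = 9.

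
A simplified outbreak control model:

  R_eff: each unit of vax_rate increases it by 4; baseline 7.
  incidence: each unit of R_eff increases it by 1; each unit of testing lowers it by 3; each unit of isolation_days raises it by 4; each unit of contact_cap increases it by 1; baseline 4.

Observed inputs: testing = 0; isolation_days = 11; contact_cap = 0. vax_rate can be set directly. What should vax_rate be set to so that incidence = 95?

Substituting into the incidence equation gives incidence = 4*vax_rate + 55.
Solve 4*vax_rate + 55 = 95: vax_rate = (95 - 55) / 4 = 10.

vax_rate = 10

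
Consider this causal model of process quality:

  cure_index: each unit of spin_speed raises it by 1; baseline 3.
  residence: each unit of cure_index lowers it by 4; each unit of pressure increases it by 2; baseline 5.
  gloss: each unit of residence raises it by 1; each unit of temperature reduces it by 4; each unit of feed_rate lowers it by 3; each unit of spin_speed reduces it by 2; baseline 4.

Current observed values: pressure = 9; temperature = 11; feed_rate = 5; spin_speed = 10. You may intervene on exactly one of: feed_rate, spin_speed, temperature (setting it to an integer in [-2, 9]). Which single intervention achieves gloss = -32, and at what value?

set spin_speed = -2

Intervening on feed_rate: gloss = -3*feed_rate - 89. Reaching -32 requires feed_rate = -19, outside [-2, 9].
Intervening on spin_speed: with other inputs at their observed values, gloss = -6*spin_speed - 44. Solving for -32 gives spin_speed = -2, within [-2, 9].
Intervening on temperature: gloss = -4*temperature - 60. Reaching -32 requires temperature = -7, outside [-2, 9].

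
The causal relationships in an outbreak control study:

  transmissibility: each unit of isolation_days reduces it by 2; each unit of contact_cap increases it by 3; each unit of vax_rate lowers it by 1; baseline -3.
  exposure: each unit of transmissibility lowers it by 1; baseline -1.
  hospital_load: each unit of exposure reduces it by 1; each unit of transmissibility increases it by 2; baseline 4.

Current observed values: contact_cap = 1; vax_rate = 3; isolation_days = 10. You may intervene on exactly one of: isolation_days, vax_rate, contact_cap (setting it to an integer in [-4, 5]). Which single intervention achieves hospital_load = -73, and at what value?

set contact_cap = 0

Intervening on isolation_days: hospital_load = -6*isolation_days - 4. Reaching -73 requires isolation_days = 23/2, not an integer.
Intervening on vax_rate: hospital_load = -3*vax_rate - 55. Reaching -73 requires vax_rate = 6, outside [-4, 5].
Intervening on contact_cap: with other inputs at their observed values, hospital_load = 9*contact_cap - 73. Solving for -73 gives contact_cap = 0, within [-4, 5].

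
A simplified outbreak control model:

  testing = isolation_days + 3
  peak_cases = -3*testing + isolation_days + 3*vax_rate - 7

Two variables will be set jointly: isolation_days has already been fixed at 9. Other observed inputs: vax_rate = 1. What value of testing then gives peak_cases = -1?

With isolation_days held at 9:
Intervening on testing fixes its value directly, overriding its dependence on isolation_days.
Substituting into the peak_cases equation gives peak_cases = -3*testing + 5.
Solve -3*testing + 5 = -1: testing = (-1 - 5) / -3 = 2.

testing = 2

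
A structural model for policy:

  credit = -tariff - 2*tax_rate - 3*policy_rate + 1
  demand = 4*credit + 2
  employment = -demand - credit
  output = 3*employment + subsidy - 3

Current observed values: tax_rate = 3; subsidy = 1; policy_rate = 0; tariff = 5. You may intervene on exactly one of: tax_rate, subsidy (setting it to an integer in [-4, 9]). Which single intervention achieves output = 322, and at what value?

set tax_rate = 9

Intervening on tax_rate: with other inputs at their observed values, output = 30*tax_rate + 52. Solving for 322 gives tax_rate = 9, within [-4, 9].
Intervening on subsidy: output = subsidy + 141. Reaching 322 requires subsidy = 181, outside [-4, 9].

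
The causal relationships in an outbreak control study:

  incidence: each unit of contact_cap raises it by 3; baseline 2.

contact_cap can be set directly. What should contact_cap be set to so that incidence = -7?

contact_cap = -3

Solve 3*contact_cap + 2 = -7: contact_cap = (-7 - 2) / 3 = -3.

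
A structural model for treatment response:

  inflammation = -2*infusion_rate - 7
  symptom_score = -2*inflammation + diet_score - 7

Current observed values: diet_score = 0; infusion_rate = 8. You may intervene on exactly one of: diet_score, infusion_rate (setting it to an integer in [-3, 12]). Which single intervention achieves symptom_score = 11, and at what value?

Intervening on diet_score: symptom_score = diet_score + 39. Reaching 11 requires diet_score = -28, outside [-3, 12].
Intervening on infusion_rate: with other inputs at their observed values, symptom_score = 4*infusion_rate + 7. Solving for 11 gives infusion_rate = 1, within [-3, 12].

set infusion_rate = 1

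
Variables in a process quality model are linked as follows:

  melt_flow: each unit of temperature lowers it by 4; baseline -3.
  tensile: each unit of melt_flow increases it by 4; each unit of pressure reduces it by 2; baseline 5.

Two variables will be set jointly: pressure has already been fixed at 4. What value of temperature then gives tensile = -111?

temperature = 6

With pressure held at 4:
Substituting into the tensile equation gives tensile = -16*temperature - 15.
Solve -16*temperature - 15 = -111: temperature = (-111 + 15) / -16 = 6.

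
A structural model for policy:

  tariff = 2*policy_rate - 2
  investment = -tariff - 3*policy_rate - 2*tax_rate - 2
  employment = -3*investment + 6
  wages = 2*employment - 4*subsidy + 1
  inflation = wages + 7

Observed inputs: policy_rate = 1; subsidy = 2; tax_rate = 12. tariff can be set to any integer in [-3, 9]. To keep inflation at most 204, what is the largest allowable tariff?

Intervening on tariff fixes its value directly, overriding its dependence on policy_rate.
Substituting into the investment equation gives investment = -tariff - 29.
This gives employment = 3*tariff + 93.
wages becomes 6*tariff + 179.
Substituting into the inflation equation gives inflation = 6*tariff + 186.
Require 6*tariff + 186 ≤ 204, so tariff ≤ 3.
The largest integer in [-3, 9] satisfying this is 3.

tariff = 3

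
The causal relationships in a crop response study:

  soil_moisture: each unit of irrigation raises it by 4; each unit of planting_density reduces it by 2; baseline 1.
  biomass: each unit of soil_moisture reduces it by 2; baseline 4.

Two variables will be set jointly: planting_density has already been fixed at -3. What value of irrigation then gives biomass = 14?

irrigation = -3

With planting_density held at -3:
Substituting into the soil_moisture equation gives soil_moisture = 4*irrigation + 7.
So biomass = -8*irrigation - 10.
Solve -8*irrigation - 10 = 14: irrigation = (14 + 10) / -8 = -3.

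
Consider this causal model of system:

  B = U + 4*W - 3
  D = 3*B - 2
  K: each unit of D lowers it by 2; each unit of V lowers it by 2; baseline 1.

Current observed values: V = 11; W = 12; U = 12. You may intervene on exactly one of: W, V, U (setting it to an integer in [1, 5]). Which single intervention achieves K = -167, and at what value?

Intervening on W: with other inputs at their observed values, K = -24*W - 71. Solving for -167 gives W = 4, within [1, 5].
Intervening on V: K = -2*V - 337. Reaching -167 requires V = -85, outside [1, 5].
Intervening on U: K = -6*U - 287. Reaching -167 requires U = -20, outside [1, 5].

set W = 4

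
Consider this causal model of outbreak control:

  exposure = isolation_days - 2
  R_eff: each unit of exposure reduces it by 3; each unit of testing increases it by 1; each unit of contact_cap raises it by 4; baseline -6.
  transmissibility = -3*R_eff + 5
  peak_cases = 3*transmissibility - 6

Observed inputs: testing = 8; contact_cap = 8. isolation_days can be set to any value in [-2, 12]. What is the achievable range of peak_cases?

Substituting into the R_eff equation gives R_eff = -3*isolation_days + 40.
So transmissibility = 9*isolation_days - 115.
Substituting into the peak_cases equation gives peak_cases = 27*isolation_days - 351.
Linear in isolation_days, so extremes are at the endpoints: isolation_days = -2 gives peak_cases = -405; isolation_days = 12 gives peak_cases = -27.

-405 to -27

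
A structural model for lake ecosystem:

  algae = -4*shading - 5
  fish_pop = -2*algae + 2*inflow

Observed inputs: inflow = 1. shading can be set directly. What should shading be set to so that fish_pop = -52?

Substituting into the fish_pop equation gives fish_pop = 8*shading + 12.
Solve 8*shading + 12 = -52: shading = (-52 - 12) / 8 = -8.

shading = -8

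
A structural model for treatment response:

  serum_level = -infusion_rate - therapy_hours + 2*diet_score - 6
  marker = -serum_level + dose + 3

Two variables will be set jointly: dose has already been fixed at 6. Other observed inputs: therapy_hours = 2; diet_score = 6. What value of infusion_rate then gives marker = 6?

With dose held at 6:
Substituting into the serum_level equation gives serum_level = -infusion_rate + 4.
Substituting into the marker equation gives marker = infusion_rate + 5.
Solve infusion_rate + 5 = 6: infusion_rate = (6 - 5) / 1 = 1.

infusion_rate = 1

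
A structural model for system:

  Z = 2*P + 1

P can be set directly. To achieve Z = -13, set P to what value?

Solve 2*P + 1 = -13: P = (-13 - 1) / 2 = -7.

P = -7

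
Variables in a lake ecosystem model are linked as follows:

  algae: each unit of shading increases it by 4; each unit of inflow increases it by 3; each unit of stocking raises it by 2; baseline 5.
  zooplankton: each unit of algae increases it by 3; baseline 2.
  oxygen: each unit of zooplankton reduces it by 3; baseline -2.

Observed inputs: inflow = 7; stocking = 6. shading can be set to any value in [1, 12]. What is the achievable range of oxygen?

-782 to -386

Substituting into the algae equation gives algae = 4*shading + 38.
Substituting into the zooplankton equation gives zooplankton = 12*shading + 116.
Substituting into the oxygen equation gives oxygen = -36*shading - 350.
Linear in shading, so extremes are at the endpoints: shading = 1 gives oxygen = -386; shading = 12 gives oxygen = -782.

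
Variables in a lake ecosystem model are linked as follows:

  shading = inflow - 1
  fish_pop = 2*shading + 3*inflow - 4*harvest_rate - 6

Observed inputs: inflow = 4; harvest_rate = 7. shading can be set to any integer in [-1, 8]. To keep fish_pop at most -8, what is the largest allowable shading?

Intervening on shading fixes its value directly, overriding its dependence on inflow.
Substituting into the fish_pop equation gives fish_pop = 2*shading - 22.
Require 2*shading - 22 ≤ -8, so shading ≤ 7.
The largest integer in [-1, 8] satisfying this is 7.

shading = 7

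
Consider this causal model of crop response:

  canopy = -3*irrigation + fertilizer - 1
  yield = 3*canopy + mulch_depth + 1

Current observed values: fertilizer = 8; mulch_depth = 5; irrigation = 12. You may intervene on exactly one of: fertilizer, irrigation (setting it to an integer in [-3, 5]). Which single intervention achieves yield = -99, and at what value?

Intervening on fertilizer: with other inputs at their observed values, yield = 3*fertilizer - 105. Solving for -99 gives fertilizer = 2, within [-3, 5].
Intervening on irrigation: yield = -9*irrigation + 27. Reaching -99 requires irrigation = 14, outside [-3, 5].

set fertilizer = 2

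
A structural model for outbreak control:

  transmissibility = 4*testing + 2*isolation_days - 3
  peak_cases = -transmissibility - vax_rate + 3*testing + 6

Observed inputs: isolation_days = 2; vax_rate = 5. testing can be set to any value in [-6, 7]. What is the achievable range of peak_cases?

-7 to 6

Substituting into the transmissibility equation gives transmissibility = 4*testing + 1.
So peak_cases = -testing.
Linear in testing, so extremes are at the endpoints: testing = -6 gives peak_cases = 6; testing = 7 gives peak_cases = -7.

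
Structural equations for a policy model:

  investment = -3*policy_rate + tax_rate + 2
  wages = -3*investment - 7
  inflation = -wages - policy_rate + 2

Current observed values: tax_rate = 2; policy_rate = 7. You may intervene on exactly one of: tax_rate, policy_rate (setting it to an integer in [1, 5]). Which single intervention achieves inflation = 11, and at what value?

Intervening on tax_rate: inflation = 3*tax_rate - 55. Reaching 11 requires tax_rate = 22, outside [1, 5].
Intervening on policy_rate: with other inputs at their observed values, inflation = -10*policy_rate + 21. Solving for 11 gives policy_rate = 1, within [1, 5].

set policy_rate = 1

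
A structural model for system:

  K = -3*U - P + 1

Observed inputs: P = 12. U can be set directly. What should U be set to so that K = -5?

Substituting into the K equation gives K = -3*U - 11.
Solve -3*U - 11 = -5: U = (-5 + 11) / -3 = -2.

U = -2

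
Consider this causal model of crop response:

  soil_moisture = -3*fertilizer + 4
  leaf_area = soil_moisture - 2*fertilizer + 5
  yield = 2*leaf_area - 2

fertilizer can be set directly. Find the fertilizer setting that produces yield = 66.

Substituting into the leaf_area equation gives leaf_area = -5*fertilizer + 9.
This gives yield = -10*fertilizer + 16.
Solve -10*fertilizer + 16 = 66: fertilizer = (66 - 16) / -10 = -5.

fertilizer = -5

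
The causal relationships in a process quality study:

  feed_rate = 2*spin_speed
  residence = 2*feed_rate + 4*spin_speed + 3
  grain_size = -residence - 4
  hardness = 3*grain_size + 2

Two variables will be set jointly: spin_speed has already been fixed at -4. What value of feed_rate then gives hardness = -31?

With spin_speed held at -4:
Intervening on feed_rate fixes its value directly, overriding its dependence on spin_speed.
Substituting into the residence equation gives residence = 2*feed_rate - 13.
Substituting into the grain_size equation gives grain_size = -2*feed_rate + 9.
This gives hardness = -6*feed_rate + 29.
Solve -6*feed_rate + 29 = -31: feed_rate = (-31 - 29) / -6 = 10.

feed_rate = 10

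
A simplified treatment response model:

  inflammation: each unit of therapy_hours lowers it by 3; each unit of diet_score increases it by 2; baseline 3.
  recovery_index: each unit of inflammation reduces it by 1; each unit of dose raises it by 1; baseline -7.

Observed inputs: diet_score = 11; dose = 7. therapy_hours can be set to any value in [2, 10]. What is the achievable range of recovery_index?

Substituting into the inflammation equation gives inflammation = -3*therapy_hours + 25.
recovery_index becomes 3*therapy_hours - 25.
Linear in therapy_hours, so extremes are at the endpoints: therapy_hours = 2 gives recovery_index = -19; therapy_hours = 10 gives recovery_index = 5.

-19 to 5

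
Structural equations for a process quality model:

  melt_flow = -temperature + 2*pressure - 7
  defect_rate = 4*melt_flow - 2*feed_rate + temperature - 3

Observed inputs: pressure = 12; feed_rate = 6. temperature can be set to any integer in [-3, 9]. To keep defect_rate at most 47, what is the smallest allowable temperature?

temperature = 2

Substituting into the melt_flow equation gives melt_flow = -temperature + 17.
defect_rate becomes -3*temperature + 53.
Require -3*temperature + 53 ≤ 47, so temperature ≥ 2.
The smallest integer in [-3, 9] satisfying this is 2.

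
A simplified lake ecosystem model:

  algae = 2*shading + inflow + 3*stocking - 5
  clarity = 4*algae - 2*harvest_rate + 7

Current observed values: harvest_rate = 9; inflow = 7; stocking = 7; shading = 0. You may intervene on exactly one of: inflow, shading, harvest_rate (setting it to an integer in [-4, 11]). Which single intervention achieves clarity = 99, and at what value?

set harvest_rate = 0

Intervening on inflow: clarity = 4*inflow + 53. Reaching 99 requires inflow = 23/2, not an integer.
Intervening on shading: clarity = 8*shading + 81. Reaching 99 requires shading = 9/4, not an integer.
Intervening on harvest_rate: with other inputs at their observed values, clarity = -2*harvest_rate + 99. Solving for 99 gives harvest_rate = 0, within [-4, 11].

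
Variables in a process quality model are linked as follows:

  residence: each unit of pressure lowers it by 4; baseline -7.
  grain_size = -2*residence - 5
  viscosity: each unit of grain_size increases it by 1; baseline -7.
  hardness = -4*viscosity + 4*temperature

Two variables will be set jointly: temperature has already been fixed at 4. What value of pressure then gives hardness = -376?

With temperature held at 4:
Substituting into the grain_size equation gives grain_size = 8*pressure + 9.
This gives viscosity = 8*pressure + 2.
Substituting into the hardness equation gives hardness = -32*pressure + 8.
Solve -32*pressure + 8 = -376: pressure = (-376 - 8) / -32 = 12.

pressure = 12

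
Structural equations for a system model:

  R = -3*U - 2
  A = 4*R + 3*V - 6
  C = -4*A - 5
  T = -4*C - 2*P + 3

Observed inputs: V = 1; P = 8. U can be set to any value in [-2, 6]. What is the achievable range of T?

-1321 to 215

Substituting into the A equation gives A = -12*U - 11.
This gives C = 48*U + 39.
Substituting into the T equation gives T = -192*U - 169.
Linear in U, so extremes are at the endpoints: U = -2 gives T = 215; U = 6 gives T = -1321.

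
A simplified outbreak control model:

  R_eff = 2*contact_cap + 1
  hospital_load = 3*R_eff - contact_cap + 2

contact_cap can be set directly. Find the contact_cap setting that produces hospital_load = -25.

Substituting into the hospital_load equation gives hospital_load = 5*contact_cap + 5.
Solve 5*contact_cap + 5 = -25: contact_cap = (-25 - 5) / 5 = -6.

contact_cap = -6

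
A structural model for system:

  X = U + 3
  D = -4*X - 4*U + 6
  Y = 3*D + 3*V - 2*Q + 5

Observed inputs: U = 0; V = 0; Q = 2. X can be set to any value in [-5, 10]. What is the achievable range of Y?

Intervening on X fixes its value directly, overriding its dependence on U.
Substituting into the D equation gives D = -4*X + 6.
Substituting into the Y equation gives Y = -12*X + 19.
Linear in X, so extremes are at the endpoints: X = -5 gives Y = 79; X = 10 gives Y = -101.

-101 to 79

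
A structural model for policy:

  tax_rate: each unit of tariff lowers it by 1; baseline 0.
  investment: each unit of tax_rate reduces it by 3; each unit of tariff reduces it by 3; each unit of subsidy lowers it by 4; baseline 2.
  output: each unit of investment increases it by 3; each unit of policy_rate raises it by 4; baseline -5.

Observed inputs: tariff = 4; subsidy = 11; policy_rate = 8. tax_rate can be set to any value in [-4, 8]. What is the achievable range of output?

Intervening on tax_rate fixes its value directly, overriding its dependence on tariff.
Substituting into the investment equation gives investment = -3*tax_rate - 54.
Substituting into the output equation gives output = -9*tax_rate - 135.
Linear in tax_rate, so extremes are at the endpoints: tax_rate = -4 gives output = -99; tax_rate = 8 gives output = -207.

-207 to -99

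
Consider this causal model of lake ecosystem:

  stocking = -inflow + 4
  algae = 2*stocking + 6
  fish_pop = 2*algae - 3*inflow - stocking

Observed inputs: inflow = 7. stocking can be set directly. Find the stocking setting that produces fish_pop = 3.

stocking = 4

Intervening on stocking fixes its value directly, overriding its dependence on inflow.
Substituting into the fish_pop equation gives fish_pop = 3*stocking - 9.
Solve 3*stocking - 9 = 3: stocking = (3 + 9) / 3 = 4.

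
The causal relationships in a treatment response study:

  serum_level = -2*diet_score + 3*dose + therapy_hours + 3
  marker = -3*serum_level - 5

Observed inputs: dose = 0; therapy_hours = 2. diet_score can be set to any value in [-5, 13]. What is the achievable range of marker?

Substituting into the serum_level equation gives serum_level = -2*diet_score + 5.
So marker = 6*diet_score - 20.
Linear in diet_score, so extremes are at the endpoints: diet_score = -5 gives marker = -50; diet_score = 13 gives marker = 58.

-50 to 58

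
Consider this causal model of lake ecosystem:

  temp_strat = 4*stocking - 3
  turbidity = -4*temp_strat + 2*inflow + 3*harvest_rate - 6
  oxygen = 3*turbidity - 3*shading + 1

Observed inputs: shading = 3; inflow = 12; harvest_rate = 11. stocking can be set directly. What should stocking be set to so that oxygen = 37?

Substituting into the turbidity equation gives turbidity = -16*stocking + 63.
Substituting into the oxygen equation gives oxygen = -48*stocking + 181.
Solve -48*stocking + 181 = 37: stocking = (37 - 181) / -48 = 3.

stocking = 3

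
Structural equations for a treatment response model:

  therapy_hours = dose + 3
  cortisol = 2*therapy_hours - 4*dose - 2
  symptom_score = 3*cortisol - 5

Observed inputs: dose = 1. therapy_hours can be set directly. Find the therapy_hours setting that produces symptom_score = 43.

therapy_hours = 11

Intervening on therapy_hours fixes its value directly, overriding its dependence on dose.
Substituting into the cortisol equation gives cortisol = 2*therapy_hours - 6.
Substituting into the symptom_score equation gives symptom_score = 6*therapy_hours - 23.
Solve 6*therapy_hours - 23 = 43: therapy_hours = (43 + 23) / 6 = 11.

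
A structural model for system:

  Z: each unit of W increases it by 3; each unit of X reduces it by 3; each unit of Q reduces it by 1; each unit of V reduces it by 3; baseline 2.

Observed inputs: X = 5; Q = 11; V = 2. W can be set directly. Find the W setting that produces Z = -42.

W = -4

Substituting into the Z equation gives Z = 3*W - 30.
Solve 3*W - 30 = -42: W = (-42 + 30) / 3 = -4.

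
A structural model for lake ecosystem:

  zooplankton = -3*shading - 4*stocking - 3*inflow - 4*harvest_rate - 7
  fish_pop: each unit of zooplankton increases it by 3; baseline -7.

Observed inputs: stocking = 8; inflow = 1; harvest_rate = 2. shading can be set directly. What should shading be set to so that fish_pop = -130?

Substituting into the zooplankton equation gives zooplankton = -3*shading - 50.
Substituting into the fish_pop equation gives fish_pop = -9*shading - 157.
Solve -9*shading - 157 = -130: shading = (-130 + 157) / -9 = -3.

shading = -3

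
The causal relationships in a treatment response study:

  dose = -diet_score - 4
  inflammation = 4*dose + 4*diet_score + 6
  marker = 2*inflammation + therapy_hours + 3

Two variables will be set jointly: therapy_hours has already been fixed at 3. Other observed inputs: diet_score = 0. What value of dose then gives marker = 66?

dose = 6

With therapy_hours held at 3:
Intervening on dose fixes its value directly, overriding its dependence on diet_score.
Substituting into the inflammation equation gives inflammation = 4*dose + 6.
This gives marker = 8*dose + 18.
Solve 8*dose + 18 = 66: dose = (66 - 18) / 8 = 6.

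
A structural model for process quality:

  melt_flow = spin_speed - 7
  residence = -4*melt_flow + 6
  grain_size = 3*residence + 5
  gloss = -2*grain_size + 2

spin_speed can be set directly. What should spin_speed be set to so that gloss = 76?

Substituting into the residence equation gives residence = -4*spin_speed + 34.
This gives grain_size = -12*spin_speed + 107.
So gloss = 24*spin_speed - 212.
Solve 24*spin_speed - 212 = 76: spin_speed = (76 + 212) / 24 = 12.

spin_speed = 12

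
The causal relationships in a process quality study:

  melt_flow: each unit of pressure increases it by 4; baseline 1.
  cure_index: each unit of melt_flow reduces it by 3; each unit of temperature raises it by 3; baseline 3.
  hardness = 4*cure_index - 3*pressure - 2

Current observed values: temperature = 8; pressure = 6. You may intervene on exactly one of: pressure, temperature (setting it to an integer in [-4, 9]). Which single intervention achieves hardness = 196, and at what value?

set pressure = -2

Intervening on pressure: with other inputs at their observed values, hardness = -51*pressure + 94. Solving for 196 gives pressure = -2, within [-4, 9].
Intervening on temperature: hardness = 12*temperature - 308. Reaching 196 requires temperature = 42, outside [-4, 9].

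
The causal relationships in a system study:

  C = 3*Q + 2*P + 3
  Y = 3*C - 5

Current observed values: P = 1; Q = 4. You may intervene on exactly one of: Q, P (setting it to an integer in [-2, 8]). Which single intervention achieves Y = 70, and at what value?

set P = 5

Intervening on Q: Y = 9*Q + 10. Reaching 70 requires Q = 20/3, not an integer.
Intervening on P: with other inputs at their observed values, Y = 6*P + 40. Solving for 70 gives P = 5, within [-2, 8].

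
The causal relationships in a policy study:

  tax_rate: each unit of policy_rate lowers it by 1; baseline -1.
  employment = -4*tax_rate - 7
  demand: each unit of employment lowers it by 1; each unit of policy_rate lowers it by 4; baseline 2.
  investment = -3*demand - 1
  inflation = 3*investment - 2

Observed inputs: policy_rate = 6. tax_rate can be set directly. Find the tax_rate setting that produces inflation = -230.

Intervening on tax_rate fixes its value directly, overriding its dependence on policy_rate.
Substituting into the demand equation gives demand = 4*tax_rate - 15.
Substituting into the investment equation gives investment = -12*tax_rate + 44.
This gives inflation = -36*tax_rate + 130.
Solve -36*tax_rate + 130 = -230: tax_rate = (-230 - 130) / -36 = 10.

tax_rate = 10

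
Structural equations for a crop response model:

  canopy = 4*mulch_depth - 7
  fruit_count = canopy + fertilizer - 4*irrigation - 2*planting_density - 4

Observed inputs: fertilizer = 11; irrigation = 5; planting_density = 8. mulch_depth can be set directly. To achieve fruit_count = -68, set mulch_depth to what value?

Substituting into the fruit_count equation gives fruit_count = 4*mulch_depth - 36.
Solve 4*mulch_depth - 36 = -68: mulch_depth = (-68 + 36) / 4 = -8.

mulch_depth = -8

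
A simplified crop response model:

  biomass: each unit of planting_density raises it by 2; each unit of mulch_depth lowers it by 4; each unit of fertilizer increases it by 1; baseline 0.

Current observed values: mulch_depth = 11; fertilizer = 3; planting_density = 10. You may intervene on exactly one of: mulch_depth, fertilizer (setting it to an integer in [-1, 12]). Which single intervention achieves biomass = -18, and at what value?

Intervening on mulch_depth: biomass = -4*mulch_depth + 23. Reaching -18 requires mulch_depth = 41/4, not an integer.
Intervening on fertilizer: with other inputs at their observed values, biomass = fertilizer - 24. Solving for -18 gives fertilizer = 6, within [-1, 12].

set fertilizer = 6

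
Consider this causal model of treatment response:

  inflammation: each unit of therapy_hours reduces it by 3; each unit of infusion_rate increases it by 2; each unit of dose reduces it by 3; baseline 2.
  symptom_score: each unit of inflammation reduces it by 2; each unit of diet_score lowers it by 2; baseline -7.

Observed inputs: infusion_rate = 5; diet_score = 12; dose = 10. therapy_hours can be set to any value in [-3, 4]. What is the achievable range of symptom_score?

Substituting into the inflammation equation gives inflammation = -3*therapy_hours - 18.
This gives symptom_score = 6*therapy_hours + 5.
Linear in therapy_hours, so extremes are at the endpoints: therapy_hours = -3 gives symptom_score = -13; therapy_hours = 4 gives symptom_score = 29.

-13 to 29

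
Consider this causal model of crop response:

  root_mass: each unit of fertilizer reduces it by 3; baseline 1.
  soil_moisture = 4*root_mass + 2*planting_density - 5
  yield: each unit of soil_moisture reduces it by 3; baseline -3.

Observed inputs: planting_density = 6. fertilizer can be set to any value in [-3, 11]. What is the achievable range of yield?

-144 to 360

Substituting into the soil_moisture equation gives soil_moisture = -12*fertilizer + 11.
So yield = 36*fertilizer - 36.
Linear in fertilizer, so extremes are at the endpoints: fertilizer = -3 gives yield = -144; fertilizer = 11 gives yield = 360.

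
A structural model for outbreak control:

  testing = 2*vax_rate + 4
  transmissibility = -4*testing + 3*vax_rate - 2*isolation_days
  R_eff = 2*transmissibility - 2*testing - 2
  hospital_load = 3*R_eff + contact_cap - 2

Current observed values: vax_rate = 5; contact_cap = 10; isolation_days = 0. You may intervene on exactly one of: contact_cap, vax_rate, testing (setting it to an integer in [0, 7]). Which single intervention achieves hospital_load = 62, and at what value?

Intervening on contact_cap: hospital_load = contact_cap - 338. Reaching 62 requires contact_cap = 400, outside [0, 7].
Intervening on vax_rate: hospital_load = -42*vax_rate - 118. Reaching 62 requires vax_rate = -30/7, not an integer.
Intervening on testing: with other inputs at their observed values, hospital_load = -30*testing + 92. Solving for 62 gives testing = 1, within [0, 7].

set testing = 1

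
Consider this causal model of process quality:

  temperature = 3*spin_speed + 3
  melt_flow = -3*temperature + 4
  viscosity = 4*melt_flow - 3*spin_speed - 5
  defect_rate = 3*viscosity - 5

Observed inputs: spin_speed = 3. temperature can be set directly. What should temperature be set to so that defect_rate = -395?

temperature = 11

Intervening on temperature fixes its value directly, overriding its dependence on spin_speed.
Substituting into the viscosity equation gives viscosity = -12*temperature + 2.
Substituting into the defect_rate equation gives defect_rate = -36*temperature + 1.
Solve -36*temperature + 1 = -395: temperature = (-395 - 1) / -36 = 11.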